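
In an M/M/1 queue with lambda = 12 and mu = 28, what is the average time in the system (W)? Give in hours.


W = 1/(mu - lambda) = 1/(28 - 12) = 0.0625 hours

0.0625 hours


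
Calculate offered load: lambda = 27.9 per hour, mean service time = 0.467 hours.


Offered load a = lambda * E[S] = 27.9 * 0.467 = 13.03 Erlangs

13.03 Erlangs


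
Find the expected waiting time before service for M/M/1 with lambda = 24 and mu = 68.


rho = 24/68; Wq = rho/(mu - lambda) = 0.008 hours

0.008 hours


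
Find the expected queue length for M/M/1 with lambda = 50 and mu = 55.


rho = 50/55; Lq = rho^2/(1-rho) = 9.09

9.09


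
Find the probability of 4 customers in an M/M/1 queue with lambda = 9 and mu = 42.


rho = 9/42; P(n) = (1-rho)*rho^n = (1-9/42)*(9/42)^4 = 0.0017

0.0017


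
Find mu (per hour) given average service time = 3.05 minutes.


mu = 60 / avg_service_time = 60 / 3.05 = 19.67 per hour

19.67 per hour


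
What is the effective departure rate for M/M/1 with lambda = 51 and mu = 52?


For a stable queue (lambda < mu), throughput = lambda = 51 per hour

51 per hour


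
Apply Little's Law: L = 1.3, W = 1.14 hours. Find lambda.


lambda = L / W = 1.3 / 1.14 = 1.14 per hour

1.14 per hour


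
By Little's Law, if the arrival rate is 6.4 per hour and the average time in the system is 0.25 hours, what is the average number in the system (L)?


L = lambda * W = 6.4 * 0.25 = 1.6

1.6


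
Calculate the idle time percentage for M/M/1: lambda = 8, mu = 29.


Idle fraction = (1 - rho) * 100 = (1 - 8/29) * 100 = 72.4%

72.4%


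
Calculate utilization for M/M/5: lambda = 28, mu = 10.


rho = lambda/(c*mu) = 28/(5*10) = 0.56

0.56


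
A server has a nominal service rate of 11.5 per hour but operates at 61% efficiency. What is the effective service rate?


Effective rate = mu * efficiency = 11.5 * 0.61 = 7.02 per hour

7.02 per hour


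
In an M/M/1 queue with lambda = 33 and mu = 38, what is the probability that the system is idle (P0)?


P0 = 1 - rho = 1 - 33/38 = 0.1316

0.1316


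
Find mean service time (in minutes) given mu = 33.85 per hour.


Mean service time = 60/mu = 60/33.85 = 1.77 minutes

1.77 minutes


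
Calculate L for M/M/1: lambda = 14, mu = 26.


rho = 14/26; L = rho/(1-rho) = 1.17

1.17


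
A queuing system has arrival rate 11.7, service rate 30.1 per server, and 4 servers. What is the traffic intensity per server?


rho = lambda / (c * mu) = 11.7 / (4 * 30.1) = 0.0972

0.0972


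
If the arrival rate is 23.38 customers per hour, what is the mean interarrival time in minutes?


Mean interarrival time = 60/lambda = 60/23.38 = 2.57 minutes

2.57 minutes


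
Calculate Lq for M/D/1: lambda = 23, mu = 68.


M/D/1: Lq = rho^2 / (2*(1-rho)) where rho = 23/68; Lq = 0.09

0.09


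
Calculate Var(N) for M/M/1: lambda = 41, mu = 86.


rho = 41/86; Var(N) = rho/(1-rho)^2 = 1.74

1.74


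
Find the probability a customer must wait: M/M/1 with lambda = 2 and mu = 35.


P(wait) = rho = lambda/mu = 2/35 = 0.0571

0.0571


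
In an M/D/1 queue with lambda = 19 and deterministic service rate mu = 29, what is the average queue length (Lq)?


M/D/1: Lq = rho^2 / (2*(1-rho)) where rho = 19/29; Lq = 0.62

0.62


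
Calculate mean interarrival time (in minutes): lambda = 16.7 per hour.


Mean interarrival time = 60/lambda = 60/16.7 = 3.59 minutes

3.59 minutes


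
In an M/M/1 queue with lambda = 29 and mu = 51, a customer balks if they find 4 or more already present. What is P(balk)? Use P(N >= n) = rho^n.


P(N >= 4) = rho^4 = (29/51)^4 = 0.1045

0.1045


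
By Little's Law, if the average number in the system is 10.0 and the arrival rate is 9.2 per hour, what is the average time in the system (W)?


W = L / lambda = 10.0 / 9.2 = 1.087 hours

1.087 hours


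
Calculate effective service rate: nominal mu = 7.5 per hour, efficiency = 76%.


Effective rate = mu * efficiency = 7.5 * 0.76 = 5.7 per hour

5.7 per hour


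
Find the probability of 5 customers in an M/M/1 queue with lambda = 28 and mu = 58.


rho = 28/58; P(n) = (1-rho)*rho^n = (1-28/58)*(28/58)^5 = 0.0136

0.0136


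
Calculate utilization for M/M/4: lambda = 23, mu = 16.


rho = lambda/(c*mu) = 23/(4*16) = 0.3594

0.3594


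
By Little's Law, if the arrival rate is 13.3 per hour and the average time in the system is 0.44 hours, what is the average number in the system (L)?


L = lambda * W = 13.3 * 0.44 = 5.85

5.85


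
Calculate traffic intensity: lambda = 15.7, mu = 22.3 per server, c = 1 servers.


rho = lambda / (c * mu) = 15.7 / (1 * 22.3) = 0.704

0.704


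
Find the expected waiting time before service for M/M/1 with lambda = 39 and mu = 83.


rho = 39/83; Wq = rho/(mu - lambda) = 0.0107 hours

0.0107 hours


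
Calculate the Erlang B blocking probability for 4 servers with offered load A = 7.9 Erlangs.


B(N,A) = (A^N/N!) / sum(A^k/k!, k=0..N) with N=4, A=7.9 = 0.5703

0.5703


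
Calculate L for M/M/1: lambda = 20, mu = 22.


rho = 20/22; L = rho/(1-rho) = 10.0

10.0


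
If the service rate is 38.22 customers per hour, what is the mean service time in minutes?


Mean service time = 60/mu = 60/38.22 = 1.57 minutes

1.57 minutes


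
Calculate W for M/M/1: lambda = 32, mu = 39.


W = 1/(mu - lambda) = 1/(39 - 32) = 0.1429 hours

0.1429 hours


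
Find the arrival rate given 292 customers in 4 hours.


lambda = total arrivals / time = 292 / 4 = 73.0 per hour

73.0 per hour


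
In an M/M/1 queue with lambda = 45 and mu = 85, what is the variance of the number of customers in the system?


rho = 45/85; Var(N) = rho/(1-rho)^2 = 2.39

2.39


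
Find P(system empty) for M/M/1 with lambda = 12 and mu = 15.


P0 = 1 - rho = 1 - 12/15 = 0.2

0.2


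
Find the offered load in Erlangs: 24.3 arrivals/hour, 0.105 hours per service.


Offered load a = lambda * E[S] = 24.3 * 0.105 = 2.55 Erlangs

2.55 Erlangs


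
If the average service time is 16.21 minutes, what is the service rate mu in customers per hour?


mu = 60 / avg_service_time = 60 / 16.21 = 3.7 per hour

3.7 per hour


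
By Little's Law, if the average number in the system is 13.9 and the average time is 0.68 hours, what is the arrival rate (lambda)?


lambda = L / W = 13.9 / 0.68 = 20.44 per hour

20.44 per hour


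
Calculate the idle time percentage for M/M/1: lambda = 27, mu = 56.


Idle fraction = (1 - rho) * 100 = (1 - 27/56) * 100 = 51.8%

51.8%


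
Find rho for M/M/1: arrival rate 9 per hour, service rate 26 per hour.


rho = lambda/mu = 9/26 = 0.3462

0.3462


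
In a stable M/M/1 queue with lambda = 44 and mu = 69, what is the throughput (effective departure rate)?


For a stable queue (lambda < mu), throughput = lambda = 44 per hour

44 per hour


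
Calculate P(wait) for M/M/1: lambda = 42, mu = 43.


P(wait) = rho = lambda/mu = 42/43 = 0.9767

0.9767


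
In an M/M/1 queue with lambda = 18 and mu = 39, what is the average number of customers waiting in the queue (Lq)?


rho = 18/39; Lq = rho^2/(1-rho) = 0.4

0.4


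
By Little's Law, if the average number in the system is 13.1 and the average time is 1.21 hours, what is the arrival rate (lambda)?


lambda = L / W = 13.1 / 1.21 = 10.83 per hour

10.83 per hour


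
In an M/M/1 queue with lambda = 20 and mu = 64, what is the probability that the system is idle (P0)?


P0 = 1 - rho = 1 - 20/64 = 0.6875

0.6875


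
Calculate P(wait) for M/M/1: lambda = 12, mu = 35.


P(wait) = rho = lambda/mu = 12/35 = 0.3429

0.3429


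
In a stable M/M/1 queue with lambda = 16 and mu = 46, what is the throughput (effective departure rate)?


For a stable queue (lambda < mu), throughput = lambda = 16 per hour

16 per hour


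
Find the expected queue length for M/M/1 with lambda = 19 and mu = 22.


rho = 19/22; Lq = rho^2/(1-rho) = 5.47

5.47


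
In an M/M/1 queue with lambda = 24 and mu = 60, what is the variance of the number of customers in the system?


rho = 24/60; Var(N) = rho/(1-rho)^2 = 1.11

1.11


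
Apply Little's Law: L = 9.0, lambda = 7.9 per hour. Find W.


W = L / lambda = 9.0 / 7.9 = 1.1392 hours

1.1392 hours


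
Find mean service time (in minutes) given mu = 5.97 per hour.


Mean service time = 60/mu = 60/5.97 = 10.05 minutes

10.05 minutes


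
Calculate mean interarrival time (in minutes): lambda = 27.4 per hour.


Mean interarrival time = 60/lambda = 60/27.4 = 2.19 minutes

2.19 minutes


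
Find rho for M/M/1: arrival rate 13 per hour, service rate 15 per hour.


rho = lambda/mu = 13/15 = 0.8667

0.8667


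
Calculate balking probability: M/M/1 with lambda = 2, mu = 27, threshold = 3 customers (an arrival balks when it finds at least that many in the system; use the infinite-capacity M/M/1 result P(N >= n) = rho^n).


P(N >= 3) = rho^3 = (2/27)^3 = 0.0004

0.0004


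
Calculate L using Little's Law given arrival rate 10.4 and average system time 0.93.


L = lambda * W = 10.4 * 0.93 = 9.67

9.67


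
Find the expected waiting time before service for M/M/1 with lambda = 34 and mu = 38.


rho = 34/38; Wq = rho/(mu - lambda) = 0.2237 hours

0.2237 hours


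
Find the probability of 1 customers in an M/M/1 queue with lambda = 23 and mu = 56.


rho = 23/56; P(n) = (1-rho)*rho^n = (1-23/56)*(23/56)^1 = 0.242

0.242


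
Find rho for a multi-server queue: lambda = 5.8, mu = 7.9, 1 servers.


rho = lambda / (c * mu) = 5.8 / (1 * 7.9) = 0.7342

0.7342


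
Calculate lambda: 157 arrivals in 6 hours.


lambda = total arrivals / time = 157 / 6 = 26.17 per hour

26.17 per hour


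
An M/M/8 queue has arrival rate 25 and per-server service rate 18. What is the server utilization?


rho = lambda/(c*mu) = 25/(8*18) = 0.1736

0.1736


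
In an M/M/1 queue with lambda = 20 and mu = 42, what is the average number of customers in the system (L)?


rho = 20/42; L = rho/(1-rho) = 0.91

0.91


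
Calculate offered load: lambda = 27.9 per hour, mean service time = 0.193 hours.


Offered load a = lambda * E[S] = 27.9 * 0.193 = 5.38 Erlangs

5.38 Erlangs


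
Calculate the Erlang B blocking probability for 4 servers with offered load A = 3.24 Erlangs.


B(N,A) = (A^N/N!) / sum(A^k/k!, k=0..N) with N=4, A=3.24 = 0.2325

0.2325


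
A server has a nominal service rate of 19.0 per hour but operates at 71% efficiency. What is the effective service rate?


Effective rate = mu * efficiency = 19.0 * 0.71 = 13.49 per hour

13.49 per hour


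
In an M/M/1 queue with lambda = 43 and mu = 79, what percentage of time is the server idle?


Idle fraction = (1 - rho) * 100 = (1 - 43/79) * 100 = 45.6%

45.6%


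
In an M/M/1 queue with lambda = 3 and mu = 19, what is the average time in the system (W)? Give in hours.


W = 1/(mu - lambda) = 1/(19 - 3) = 0.0625 hours

0.0625 hours


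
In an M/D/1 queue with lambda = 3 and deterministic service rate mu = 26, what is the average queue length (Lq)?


M/D/1: Lq = rho^2 / (2*(1-rho)) where rho = 3/26; Lq = 0.01

0.01


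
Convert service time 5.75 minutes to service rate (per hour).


mu = 60 / avg_service_time = 60 / 5.75 = 10.43 per hour

10.43 per hour


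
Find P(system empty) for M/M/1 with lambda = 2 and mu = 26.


P0 = 1 - rho = 1 - 2/26 = 0.9231

0.9231


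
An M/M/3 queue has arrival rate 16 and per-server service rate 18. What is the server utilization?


rho = lambda/(c*mu) = 16/(3*18) = 0.2963

0.2963


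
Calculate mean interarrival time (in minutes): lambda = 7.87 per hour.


Mean interarrival time = 60/lambda = 60/7.87 = 7.62 minutes

7.62 minutes


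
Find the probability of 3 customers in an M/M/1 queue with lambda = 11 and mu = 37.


rho = 11/37; P(n) = (1-rho)*rho^n = (1-11/37)*(11/37)^3 = 0.0185

0.0185


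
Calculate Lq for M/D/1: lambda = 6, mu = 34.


M/D/1: Lq = rho^2 / (2*(1-rho)) where rho = 6/34; Lq = 0.02

0.02


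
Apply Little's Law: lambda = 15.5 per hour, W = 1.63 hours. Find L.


L = lambda * W = 15.5 * 1.63 = 25.27

25.27


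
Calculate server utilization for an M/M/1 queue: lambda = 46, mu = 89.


rho = lambda/mu = 46/89 = 0.5169

0.5169


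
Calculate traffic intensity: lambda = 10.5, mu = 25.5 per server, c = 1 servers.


rho = lambda / (c * mu) = 10.5 / (1 * 25.5) = 0.4118

0.4118


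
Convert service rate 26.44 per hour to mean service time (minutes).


Mean service time = 60/mu = 60/26.44 = 2.27 minutes

2.27 minutes


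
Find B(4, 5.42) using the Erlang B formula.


B(N,A) = (A^N/N!) / sum(A^k/k!, k=0..N) with N=4, A=5.42 = 0.4301

0.4301


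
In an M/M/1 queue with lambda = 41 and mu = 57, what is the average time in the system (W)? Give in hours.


W = 1/(mu - lambda) = 1/(57 - 41) = 0.0625 hours

0.0625 hours


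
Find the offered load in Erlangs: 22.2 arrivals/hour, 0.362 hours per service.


Offered load a = lambda * E[S] = 22.2 * 0.362 = 8.04 Erlangs

8.04 Erlangs


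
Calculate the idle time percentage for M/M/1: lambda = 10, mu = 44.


Idle fraction = (1 - rho) * 100 = (1 - 10/44) * 100 = 77.3%

77.3%


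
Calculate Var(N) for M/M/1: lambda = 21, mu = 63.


rho = 21/63; Var(N) = rho/(1-rho)^2 = 0.75

0.75


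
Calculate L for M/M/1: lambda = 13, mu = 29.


rho = 13/29; L = rho/(1-rho) = 0.81

0.81


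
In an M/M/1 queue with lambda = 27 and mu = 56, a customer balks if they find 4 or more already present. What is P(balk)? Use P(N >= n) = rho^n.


P(N >= 4) = rho^4 = (27/56)^4 = 0.054

0.054


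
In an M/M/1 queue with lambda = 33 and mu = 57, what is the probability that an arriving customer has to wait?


P(wait) = rho = lambda/mu = 33/57 = 0.5789

0.5789


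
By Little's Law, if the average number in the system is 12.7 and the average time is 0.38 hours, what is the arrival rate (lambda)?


lambda = L / W = 12.7 / 0.38 = 33.42 per hour

33.42 per hour


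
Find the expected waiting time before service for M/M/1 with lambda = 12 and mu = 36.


rho = 12/36; Wq = rho/(mu - lambda) = 0.0139 hours

0.0139 hours


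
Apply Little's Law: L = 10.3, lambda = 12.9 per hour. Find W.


W = L / lambda = 10.3 / 12.9 = 0.7984 hours

0.7984 hours


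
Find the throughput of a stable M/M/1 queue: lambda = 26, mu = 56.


For a stable queue (lambda < mu), throughput = lambda = 26 per hour

26 per hour


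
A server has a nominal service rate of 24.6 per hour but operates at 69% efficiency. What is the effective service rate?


Effective rate = mu * efficiency = 24.6 * 0.69 = 16.97 per hour

16.97 per hour


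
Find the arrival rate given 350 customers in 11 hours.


lambda = total arrivals / time = 350 / 11 = 31.82 per hour

31.82 per hour


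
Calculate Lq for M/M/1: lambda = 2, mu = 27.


rho = 2/27; Lq = rho^2/(1-rho) = 0.01

0.01


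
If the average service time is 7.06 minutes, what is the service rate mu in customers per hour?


mu = 60 / avg_service_time = 60 / 7.06 = 8.5 per hour

8.5 per hour


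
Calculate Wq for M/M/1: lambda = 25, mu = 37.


rho = 25/37; Wq = rho/(mu - lambda) = 0.0563 hours

0.0563 hours


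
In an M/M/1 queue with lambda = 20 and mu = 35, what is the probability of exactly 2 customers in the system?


rho = 20/35; P(n) = (1-rho)*rho^n = (1-20/35)*(20/35)^2 = 0.1399

0.1399


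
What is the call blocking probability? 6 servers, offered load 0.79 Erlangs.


B(N,A) = (A^N/N!) / sum(A^k/k!, k=0..N) with N=6, A=0.79 = 0.0002

0.0002


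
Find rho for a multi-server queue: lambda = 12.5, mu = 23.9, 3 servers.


rho = lambda / (c * mu) = 12.5 / (3 * 23.9) = 0.1743

0.1743


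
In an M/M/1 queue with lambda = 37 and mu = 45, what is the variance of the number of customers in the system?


rho = 37/45; Var(N) = rho/(1-rho)^2 = 26.02

26.02


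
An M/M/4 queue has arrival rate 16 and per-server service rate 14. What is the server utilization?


rho = lambda/(c*mu) = 16/(4*14) = 0.2857

0.2857


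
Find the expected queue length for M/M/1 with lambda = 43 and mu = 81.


rho = 43/81; Lq = rho^2/(1-rho) = 0.6

0.6


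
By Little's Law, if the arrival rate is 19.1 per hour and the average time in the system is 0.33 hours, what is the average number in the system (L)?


L = lambda * W = 19.1 * 0.33 = 6.3

6.3


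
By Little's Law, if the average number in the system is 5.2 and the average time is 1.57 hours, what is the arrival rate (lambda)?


lambda = L / W = 5.2 / 1.57 = 3.31 per hour

3.31 per hour


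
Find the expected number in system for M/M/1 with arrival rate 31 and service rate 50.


rho = 31/50; L = rho/(1-rho) = 1.63

1.63


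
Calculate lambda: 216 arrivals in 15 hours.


lambda = total arrivals / time = 216 / 15 = 14.4 per hour

14.4 per hour


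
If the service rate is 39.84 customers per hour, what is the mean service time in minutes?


Mean service time = 60/mu = 60/39.84 = 1.51 minutes

1.51 minutes


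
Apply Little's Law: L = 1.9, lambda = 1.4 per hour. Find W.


W = L / lambda = 1.9 / 1.4 = 1.3571 hours

1.3571 hours


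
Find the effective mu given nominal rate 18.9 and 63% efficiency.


Effective rate = mu * efficiency = 18.9 * 0.63 = 11.91 per hour

11.91 per hour


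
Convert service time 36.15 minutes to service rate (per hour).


mu = 60 / avg_service_time = 60 / 36.15 = 1.66 per hour

1.66 per hour


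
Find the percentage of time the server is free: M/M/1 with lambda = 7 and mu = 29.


Idle fraction = (1 - rho) * 100 = (1 - 7/29) * 100 = 75.9%

75.9%


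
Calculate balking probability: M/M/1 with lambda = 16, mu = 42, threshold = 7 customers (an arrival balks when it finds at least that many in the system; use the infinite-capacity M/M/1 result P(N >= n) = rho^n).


P(N >= 7) = rho^7 = (16/42)^7 = 0.0012

0.0012


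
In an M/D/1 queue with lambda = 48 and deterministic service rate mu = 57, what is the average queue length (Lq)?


M/D/1: Lq = rho^2 / (2*(1-rho)) where rho = 48/57; Lq = 2.25

2.25


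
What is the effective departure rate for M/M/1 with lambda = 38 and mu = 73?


For a stable queue (lambda < mu), throughput = lambda = 38 per hour

38 per hour


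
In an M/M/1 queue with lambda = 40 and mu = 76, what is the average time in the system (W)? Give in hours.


W = 1/(mu - lambda) = 1/(76 - 40) = 0.0278 hours

0.0278 hours


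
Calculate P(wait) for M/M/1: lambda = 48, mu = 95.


P(wait) = rho = lambda/mu = 48/95 = 0.5053

0.5053


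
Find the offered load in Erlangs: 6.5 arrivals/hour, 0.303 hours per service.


Offered load a = lambda * E[S] = 6.5 * 0.303 = 1.97 Erlangs

1.97 Erlangs


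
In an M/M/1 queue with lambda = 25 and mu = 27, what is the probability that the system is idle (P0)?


P0 = 1 - rho = 1 - 25/27 = 0.0741

0.0741


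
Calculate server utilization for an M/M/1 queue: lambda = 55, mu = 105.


rho = lambda/mu = 55/105 = 0.5238

0.5238


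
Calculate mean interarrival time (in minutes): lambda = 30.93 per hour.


Mean interarrival time = 60/lambda = 60/30.93 = 1.94 minutes

1.94 minutes


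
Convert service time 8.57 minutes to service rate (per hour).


mu = 60 / avg_service_time = 60 / 8.57 = 7.0 per hour

7.0 per hour


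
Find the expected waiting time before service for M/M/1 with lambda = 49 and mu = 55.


rho = 49/55; Wq = rho/(mu - lambda) = 0.1485 hours

0.1485 hours


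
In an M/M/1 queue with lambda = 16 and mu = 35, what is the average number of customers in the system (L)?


rho = 16/35; L = rho/(1-rho) = 0.84

0.84


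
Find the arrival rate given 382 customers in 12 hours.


lambda = total arrivals / time = 382 / 12 = 31.83 per hour

31.83 per hour


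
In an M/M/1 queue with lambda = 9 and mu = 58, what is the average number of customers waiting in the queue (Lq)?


rho = 9/58; Lq = rho^2/(1-rho) = 0.03

0.03


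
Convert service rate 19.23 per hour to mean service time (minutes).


Mean service time = 60/mu = 60/19.23 = 3.12 minutes

3.12 minutes


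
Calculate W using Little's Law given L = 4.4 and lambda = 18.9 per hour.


W = L / lambda = 4.4 / 18.9 = 0.2328 hours

0.2328 hours


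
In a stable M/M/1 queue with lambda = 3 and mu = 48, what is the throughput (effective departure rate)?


For a stable queue (lambda < mu), throughput = lambda = 3 per hour

3 per hour


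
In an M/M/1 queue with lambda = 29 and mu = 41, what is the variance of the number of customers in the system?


rho = 29/41; Var(N) = rho/(1-rho)^2 = 8.26

8.26


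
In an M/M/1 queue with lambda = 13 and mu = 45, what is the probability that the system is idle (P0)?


P0 = 1 - rho = 1 - 13/45 = 0.7111

0.7111


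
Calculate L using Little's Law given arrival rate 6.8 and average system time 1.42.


L = lambda * W = 6.8 * 1.42 = 9.66

9.66


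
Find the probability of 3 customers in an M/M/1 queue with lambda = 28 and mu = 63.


rho = 28/63; P(n) = (1-rho)*rho^n = (1-28/63)*(28/63)^3 = 0.0488

0.0488


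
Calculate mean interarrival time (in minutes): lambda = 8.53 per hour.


Mean interarrival time = 60/lambda = 60/8.53 = 7.03 minutes

7.03 minutes


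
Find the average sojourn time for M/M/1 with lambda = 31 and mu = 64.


W = 1/(mu - lambda) = 1/(64 - 31) = 0.0303 hours

0.0303 hours


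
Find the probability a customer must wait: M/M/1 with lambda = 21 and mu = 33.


P(wait) = rho = lambda/mu = 21/33 = 0.6364

0.6364


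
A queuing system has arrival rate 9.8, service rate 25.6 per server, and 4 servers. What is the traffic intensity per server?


rho = lambda / (c * mu) = 9.8 / (4 * 25.6) = 0.0957

0.0957


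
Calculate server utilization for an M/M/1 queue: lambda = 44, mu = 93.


rho = lambda/mu = 44/93 = 0.4731

0.4731


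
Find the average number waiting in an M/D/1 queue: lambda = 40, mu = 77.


M/D/1: Lq = rho^2 / (2*(1-rho)) where rho = 40/77; Lq = 0.28

0.28


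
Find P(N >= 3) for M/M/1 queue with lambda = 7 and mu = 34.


P(N >= 3) = rho^3 = (7/34)^3 = 0.0087

0.0087


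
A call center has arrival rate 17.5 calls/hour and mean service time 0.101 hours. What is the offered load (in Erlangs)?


Offered load a = lambda * E[S] = 17.5 * 0.101 = 1.77 Erlangs

1.77 Erlangs


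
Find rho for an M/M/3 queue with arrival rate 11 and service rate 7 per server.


rho = lambda/(c*mu) = 11/(3*7) = 0.5238

0.5238


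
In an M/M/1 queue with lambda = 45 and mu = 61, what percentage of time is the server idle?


Idle fraction = (1 - rho) * 100 = (1 - 45/61) * 100 = 26.2%

26.2%


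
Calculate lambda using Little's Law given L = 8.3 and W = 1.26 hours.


lambda = L / W = 8.3 / 1.26 = 6.59 per hour

6.59 per hour


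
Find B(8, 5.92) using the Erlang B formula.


B(N,A) = (A^N/N!) / sum(A^k/k!, k=0..N) with N=8, A=5.92 = 0.1175

0.1175


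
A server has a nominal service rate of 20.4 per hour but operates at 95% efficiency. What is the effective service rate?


Effective rate = mu * efficiency = 20.4 * 0.95 = 19.38 per hour

19.38 per hour


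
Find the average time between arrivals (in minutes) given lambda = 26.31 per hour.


Mean interarrival time = 60/lambda = 60/26.31 = 2.28 minutes

2.28 minutes


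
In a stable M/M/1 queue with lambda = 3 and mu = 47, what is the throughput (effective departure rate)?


For a stable queue (lambda < mu), throughput = lambda = 3 per hour

3 per hour


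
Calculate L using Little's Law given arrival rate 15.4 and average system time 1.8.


L = lambda * W = 15.4 * 1.8 = 27.72

27.72


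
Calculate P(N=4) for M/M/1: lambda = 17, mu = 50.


rho = 17/50; P(n) = (1-rho)*rho^n = (1-17/50)*(17/50)^4 = 0.0088

0.0088


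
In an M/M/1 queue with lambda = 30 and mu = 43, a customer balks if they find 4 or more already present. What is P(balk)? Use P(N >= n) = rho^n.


P(N >= 4) = rho^4 = (30/43)^4 = 0.2369

0.2369


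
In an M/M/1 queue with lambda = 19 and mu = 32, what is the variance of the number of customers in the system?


rho = 19/32; Var(N) = rho/(1-rho)^2 = 3.6

3.6


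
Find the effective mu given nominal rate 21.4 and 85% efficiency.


Effective rate = mu * efficiency = 21.4 * 0.85 = 18.19 per hour

18.19 per hour


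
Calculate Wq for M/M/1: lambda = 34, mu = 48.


rho = 34/48; Wq = rho/(mu - lambda) = 0.0506 hours

0.0506 hours


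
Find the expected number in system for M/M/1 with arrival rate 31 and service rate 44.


rho = 31/44; L = rho/(1-rho) = 2.38

2.38


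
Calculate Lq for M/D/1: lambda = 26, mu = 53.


M/D/1: Lq = rho^2 / (2*(1-rho)) where rho = 26/53; Lq = 0.24

0.24


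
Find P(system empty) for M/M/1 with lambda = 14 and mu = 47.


P0 = 1 - rho = 1 - 14/47 = 0.7021

0.7021


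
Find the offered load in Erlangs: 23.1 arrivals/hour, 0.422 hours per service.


Offered load a = lambda * E[S] = 23.1 * 0.422 = 9.75 Erlangs

9.75 Erlangs


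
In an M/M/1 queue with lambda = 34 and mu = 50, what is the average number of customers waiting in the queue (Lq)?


rho = 34/50; Lq = rho^2/(1-rho) = 1.45

1.45


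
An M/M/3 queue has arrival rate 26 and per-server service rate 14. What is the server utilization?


rho = lambda/(c*mu) = 26/(3*14) = 0.619

0.619


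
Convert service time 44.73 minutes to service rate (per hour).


mu = 60 / avg_service_time = 60 / 44.73 = 1.34 per hour

1.34 per hour


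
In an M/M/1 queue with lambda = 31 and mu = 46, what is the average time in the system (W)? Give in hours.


W = 1/(mu - lambda) = 1/(46 - 31) = 0.0667 hours

0.0667 hours


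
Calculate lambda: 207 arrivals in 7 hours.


lambda = total arrivals / time = 207 / 7 = 29.57 per hour

29.57 per hour


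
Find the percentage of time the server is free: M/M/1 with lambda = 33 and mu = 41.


Idle fraction = (1 - rho) * 100 = (1 - 33/41) * 100 = 19.5%

19.5%


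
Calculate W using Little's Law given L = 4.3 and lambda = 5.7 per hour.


W = L / lambda = 4.3 / 5.7 = 0.7544 hours

0.7544 hours


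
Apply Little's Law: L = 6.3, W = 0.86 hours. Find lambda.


lambda = L / W = 6.3 / 0.86 = 7.33 per hour

7.33 per hour


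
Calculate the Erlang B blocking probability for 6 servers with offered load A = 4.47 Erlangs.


B(N,A) = (A^N/N!) / sum(A^k/k!, k=0..N) with N=6, A=4.47 = 0.1519

0.1519


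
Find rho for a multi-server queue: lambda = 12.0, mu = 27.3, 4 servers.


rho = lambda / (c * mu) = 12.0 / (4 * 27.3) = 0.1099

0.1099


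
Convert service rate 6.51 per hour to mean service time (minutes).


Mean service time = 60/mu = 60/6.51 = 9.22 minutes

9.22 minutes


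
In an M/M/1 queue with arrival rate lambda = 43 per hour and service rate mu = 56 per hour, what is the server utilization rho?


rho = lambda/mu = 43/56 = 0.7679

0.7679


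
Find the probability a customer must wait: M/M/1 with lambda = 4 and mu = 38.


P(wait) = rho = lambda/mu = 4/38 = 0.1053

0.1053


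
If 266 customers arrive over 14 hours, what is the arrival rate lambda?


lambda = total arrivals / time = 266 / 14 = 19.0 per hour

19.0 per hour


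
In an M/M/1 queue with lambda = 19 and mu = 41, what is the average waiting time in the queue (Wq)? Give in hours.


rho = 19/41; Wq = rho/(mu - lambda) = 0.0211 hours

0.0211 hours


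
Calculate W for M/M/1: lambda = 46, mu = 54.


W = 1/(mu - lambda) = 1/(54 - 46) = 0.125 hours

0.125 hours


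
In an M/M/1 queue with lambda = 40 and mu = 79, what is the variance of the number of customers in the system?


rho = 40/79; Var(N) = rho/(1-rho)^2 = 2.08

2.08


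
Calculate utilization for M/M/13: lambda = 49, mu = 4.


rho = lambda/(c*mu) = 49/(13*4) = 0.9423

0.9423


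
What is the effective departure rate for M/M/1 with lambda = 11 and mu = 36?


For a stable queue (lambda < mu), throughput = lambda = 11 per hour

11 per hour


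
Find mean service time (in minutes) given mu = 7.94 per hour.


Mean service time = 60/mu = 60/7.94 = 7.56 minutes

7.56 minutes


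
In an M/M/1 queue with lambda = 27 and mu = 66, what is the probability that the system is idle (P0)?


P0 = 1 - rho = 1 - 27/66 = 0.5909

0.5909


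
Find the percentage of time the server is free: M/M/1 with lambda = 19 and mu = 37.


Idle fraction = (1 - rho) * 100 = (1 - 19/37) * 100 = 48.6%

48.6%


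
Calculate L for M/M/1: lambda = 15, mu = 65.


rho = 15/65; L = rho/(1-rho) = 0.3

0.3


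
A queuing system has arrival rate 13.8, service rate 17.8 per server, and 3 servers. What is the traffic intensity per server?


rho = lambda / (c * mu) = 13.8 / (3 * 17.8) = 0.2584

0.2584


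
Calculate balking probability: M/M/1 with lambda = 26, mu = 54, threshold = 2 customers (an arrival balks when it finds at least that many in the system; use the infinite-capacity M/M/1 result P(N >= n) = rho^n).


P(N >= 2) = rho^2 = (26/54)^2 = 0.2318

0.2318


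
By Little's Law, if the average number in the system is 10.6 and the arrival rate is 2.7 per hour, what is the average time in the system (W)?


W = L / lambda = 10.6 / 2.7 = 3.9259 hours

3.9259 hours


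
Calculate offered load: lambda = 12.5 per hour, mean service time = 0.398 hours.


Offered load a = lambda * E[S] = 12.5 * 0.398 = 4.98 Erlangs

4.98 Erlangs


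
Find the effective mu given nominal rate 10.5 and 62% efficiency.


Effective rate = mu * efficiency = 10.5 * 0.62 = 6.51 per hour

6.51 per hour


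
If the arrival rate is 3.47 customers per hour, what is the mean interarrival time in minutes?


Mean interarrival time = 60/lambda = 60/3.47 = 17.29 minutes

17.29 minutes


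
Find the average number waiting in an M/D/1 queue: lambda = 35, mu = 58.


M/D/1: Lq = rho^2 / (2*(1-rho)) where rho = 35/58; Lq = 0.46

0.46


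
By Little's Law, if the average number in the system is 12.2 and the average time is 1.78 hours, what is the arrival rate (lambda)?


lambda = L / W = 12.2 / 1.78 = 6.85 per hour

6.85 per hour


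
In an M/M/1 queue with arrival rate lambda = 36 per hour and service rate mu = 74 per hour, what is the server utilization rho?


rho = lambda/mu = 36/74 = 0.4865

0.4865


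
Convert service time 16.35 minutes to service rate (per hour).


mu = 60 / avg_service_time = 60 / 16.35 = 3.67 per hour

3.67 per hour


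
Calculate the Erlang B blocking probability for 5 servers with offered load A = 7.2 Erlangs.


B(N,A) = (A^N/N!) / sum(A^k/k!, k=0..N) with N=5, A=7.2 = 0.4363

0.4363


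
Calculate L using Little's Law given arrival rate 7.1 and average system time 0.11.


L = lambda * W = 7.1 * 0.11 = 0.78

0.78


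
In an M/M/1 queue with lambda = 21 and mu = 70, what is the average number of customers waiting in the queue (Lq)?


rho = 21/70; Lq = rho^2/(1-rho) = 0.13

0.13


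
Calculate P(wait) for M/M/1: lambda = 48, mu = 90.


P(wait) = rho = lambda/mu = 48/90 = 0.5333

0.5333


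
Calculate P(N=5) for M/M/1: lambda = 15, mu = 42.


rho = 15/42; P(n) = (1-rho)*rho^n = (1-15/42)*(15/42)^5 = 0.0037

0.0037


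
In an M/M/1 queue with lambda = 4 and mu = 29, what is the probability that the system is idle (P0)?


P0 = 1 - rho = 1 - 4/29 = 0.8621

0.8621


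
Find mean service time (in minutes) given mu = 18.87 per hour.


Mean service time = 60/mu = 60/18.87 = 3.18 minutes

3.18 minutes


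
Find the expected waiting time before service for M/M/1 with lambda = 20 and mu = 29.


rho = 20/29; Wq = rho/(mu - lambda) = 0.0766 hours

0.0766 hours


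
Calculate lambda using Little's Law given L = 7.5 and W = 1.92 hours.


lambda = L / W = 7.5 / 1.92 = 3.91 per hour

3.91 per hour


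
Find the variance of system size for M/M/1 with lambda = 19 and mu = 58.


rho = 19/58; Var(N) = rho/(1-rho)^2 = 0.72

0.72


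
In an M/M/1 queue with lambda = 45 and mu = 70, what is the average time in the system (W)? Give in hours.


W = 1/(mu - lambda) = 1/(70 - 45) = 0.04 hours

0.04 hours


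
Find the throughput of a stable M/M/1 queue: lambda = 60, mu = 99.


For a stable queue (lambda < mu), throughput = lambda = 60 per hour

60 per hour


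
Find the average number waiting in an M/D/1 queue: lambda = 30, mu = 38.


M/D/1: Lq = rho^2 / (2*(1-rho)) where rho = 30/38; Lq = 1.48

1.48


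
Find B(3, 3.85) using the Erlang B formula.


B(N,A) = (A^N/N!) / sum(A^k/k!, k=0..N) with N=3, A=3.85 = 0.4368

0.4368


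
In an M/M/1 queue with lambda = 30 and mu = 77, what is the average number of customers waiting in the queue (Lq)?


rho = 30/77; Lq = rho^2/(1-rho) = 0.25

0.25


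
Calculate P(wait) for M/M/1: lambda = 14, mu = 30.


P(wait) = rho = lambda/mu = 14/30 = 0.4667

0.4667


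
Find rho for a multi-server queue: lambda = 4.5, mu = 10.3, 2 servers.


rho = lambda / (c * mu) = 4.5 / (2 * 10.3) = 0.2184

0.2184


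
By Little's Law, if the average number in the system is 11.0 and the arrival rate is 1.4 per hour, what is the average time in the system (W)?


W = L / lambda = 11.0 / 1.4 = 7.8571 hours

7.8571 hours


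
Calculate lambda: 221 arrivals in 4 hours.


lambda = total arrivals / time = 221 / 4 = 55.25 per hour

55.25 per hour


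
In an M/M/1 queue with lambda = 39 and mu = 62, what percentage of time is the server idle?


Idle fraction = (1 - rho) * 100 = (1 - 39/62) * 100 = 37.1%

37.1%


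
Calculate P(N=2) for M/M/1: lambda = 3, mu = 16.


rho = 3/16; P(n) = (1-rho)*rho^n = (1-3/16)*(3/16)^2 = 0.0286

0.0286


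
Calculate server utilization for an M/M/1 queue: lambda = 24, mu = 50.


rho = lambda/mu = 24/50 = 0.48

0.48


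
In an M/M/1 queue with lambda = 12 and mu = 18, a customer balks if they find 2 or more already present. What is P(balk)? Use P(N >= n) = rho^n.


P(N >= 2) = rho^2 = (12/18)^2 = 0.4444

0.4444


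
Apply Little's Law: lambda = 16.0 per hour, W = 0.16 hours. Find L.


L = lambda * W = 16.0 * 0.16 = 2.56

2.56


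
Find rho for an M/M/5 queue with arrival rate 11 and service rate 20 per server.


rho = lambda/(c*mu) = 11/(5*20) = 0.11

0.11


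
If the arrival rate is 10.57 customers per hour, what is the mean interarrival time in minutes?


Mean interarrival time = 60/lambda = 60/10.57 = 5.68 minutes

5.68 minutes


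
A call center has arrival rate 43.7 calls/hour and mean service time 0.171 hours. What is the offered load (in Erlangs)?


Offered load a = lambda * E[S] = 43.7 * 0.171 = 7.47 Erlangs

7.47 Erlangs


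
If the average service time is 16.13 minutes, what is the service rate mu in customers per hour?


mu = 60 / avg_service_time = 60 / 16.13 = 3.72 per hour

3.72 per hour


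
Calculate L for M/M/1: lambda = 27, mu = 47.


rho = 27/47; L = rho/(1-rho) = 1.35

1.35


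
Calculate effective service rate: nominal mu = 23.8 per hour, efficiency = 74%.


Effective rate = mu * efficiency = 23.8 * 0.74 = 17.61 per hour

17.61 per hour


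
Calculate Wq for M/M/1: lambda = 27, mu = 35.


rho = 27/35; Wq = rho/(mu - lambda) = 0.0964 hours

0.0964 hours


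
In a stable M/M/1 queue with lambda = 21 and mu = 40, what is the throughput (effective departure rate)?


For a stable queue (lambda < mu), throughput = lambda = 21 per hour

21 per hour


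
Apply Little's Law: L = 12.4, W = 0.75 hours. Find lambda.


lambda = L / W = 12.4 / 0.75 = 16.53 per hour

16.53 per hour


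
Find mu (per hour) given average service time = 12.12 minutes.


mu = 60 / avg_service_time = 60 / 12.12 = 4.95 per hour

4.95 per hour


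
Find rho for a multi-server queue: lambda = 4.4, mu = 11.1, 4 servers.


rho = lambda / (c * mu) = 4.4 / (4 * 11.1) = 0.0991

0.0991


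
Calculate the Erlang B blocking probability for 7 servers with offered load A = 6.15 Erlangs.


B(N,A) = (A^N/N!) / sum(A^k/k!, k=0..N) with N=7, A=6.15 = 0.1948

0.1948


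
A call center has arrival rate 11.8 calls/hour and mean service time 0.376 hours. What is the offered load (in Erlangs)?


Offered load a = lambda * E[S] = 11.8 * 0.376 = 4.44 Erlangs

4.44 Erlangs


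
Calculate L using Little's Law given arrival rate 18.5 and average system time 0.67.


L = lambda * W = 18.5 * 0.67 = 12.4

12.4


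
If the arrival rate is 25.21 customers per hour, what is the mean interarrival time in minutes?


Mean interarrival time = 60/lambda = 60/25.21 = 2.38 minutes

2.38 minutes


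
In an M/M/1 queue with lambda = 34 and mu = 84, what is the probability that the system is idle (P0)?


P0 = 1 - rho = 1 - 34/84 = 0.5952

0.5952


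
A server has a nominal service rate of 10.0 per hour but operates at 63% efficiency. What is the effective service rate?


Effective rate = mu * efficiency = 10.0 * 0.63 = 6.3 per hour

6.3 per hour


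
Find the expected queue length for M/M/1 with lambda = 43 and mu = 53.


rho = 43/53; Lq = rho^2/(1-rho) = 3.49

3.49


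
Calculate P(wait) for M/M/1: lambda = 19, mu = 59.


P(wait) = rho = lambda/mu = 19/59 = 0.322

0.322


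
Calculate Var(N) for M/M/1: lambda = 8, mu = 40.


rho = 8/40; Var(N) = rho/(1-rho)^2 = 0.31

0.31


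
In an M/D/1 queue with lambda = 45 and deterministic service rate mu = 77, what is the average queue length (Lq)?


M/D/1: Lq = rho^2 / (2*(1-rho)) where rho = 45/77; Lq = 0.41

0.41


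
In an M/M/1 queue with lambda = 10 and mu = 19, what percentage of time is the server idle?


Idle fraction = (1 - rho) * 100 = (1 - 10/19) * 100 = 47.4%

47.4%


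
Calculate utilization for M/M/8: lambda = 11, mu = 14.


rho = lambda/(c*mu) = 11/(8*14) = 0.0982

0.0982


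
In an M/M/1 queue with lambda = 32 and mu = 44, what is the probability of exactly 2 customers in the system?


rho = 32/44; P(n) = (1-rho)*rho^n = (1-32/44)*(32/44)^2 = 0.1443

0.1443


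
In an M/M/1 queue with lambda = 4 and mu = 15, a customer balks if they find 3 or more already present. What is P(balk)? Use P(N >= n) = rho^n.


P(N >= 3) = rho^3 = (4/15)^3 = 0.019

0.019


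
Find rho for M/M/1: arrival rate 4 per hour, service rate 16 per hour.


rho = lambda/mu = 4/16 = 0.25

0.25


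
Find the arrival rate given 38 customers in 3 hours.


lambda = total arrivals / time = 38 / 3 = 12.67 per hour

12.67 per hour


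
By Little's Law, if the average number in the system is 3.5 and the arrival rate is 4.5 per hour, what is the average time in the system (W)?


W = L / lambda = 3.5 / 4.5 = 0.7778 hours

0.7778 hours


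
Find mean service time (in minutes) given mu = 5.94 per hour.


Mean service time = 60/mu = 60/5.94 = 10.1 minutes

10.1 minutes


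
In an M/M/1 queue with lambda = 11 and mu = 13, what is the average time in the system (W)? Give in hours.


W = 1/(mu - lambda) = 1/(13 - 11) = 0.5 hours

0.5 hours


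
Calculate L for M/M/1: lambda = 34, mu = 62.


rho = 34/62; L = rho/(1-rho) = 1.21

1.21


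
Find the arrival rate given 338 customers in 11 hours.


lambda = total arrivals / time = 338 / 11 = 30.73 per hour

30.73 per hour


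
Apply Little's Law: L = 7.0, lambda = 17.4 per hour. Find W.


W = L / lambda = 7.0 / 17.4 = 0.4023 hours

0.4023 hours


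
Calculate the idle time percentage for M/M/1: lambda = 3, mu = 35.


Idle fraction = (1 - rho) * 100 = (1 - 3/35) * 100 = 91.4%

91.4%
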